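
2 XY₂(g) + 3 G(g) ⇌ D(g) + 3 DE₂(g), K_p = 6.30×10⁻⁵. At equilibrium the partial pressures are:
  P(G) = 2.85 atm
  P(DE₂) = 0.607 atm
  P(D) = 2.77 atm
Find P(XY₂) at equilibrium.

P(XY₂) = 20.6 atm

At equilibrium, K_p = P(D)·P(DE₂)³ / (P(XY₂)²·P(G)³) = 6.30×10⁻⁵.
(2.77)·(0.607)³ / ((P(XY₂))²·(2.85)³) = 6.30×10⁻⁵
P(XY₂)² = 425 ⇒ P(XY₂) = 20.6 atm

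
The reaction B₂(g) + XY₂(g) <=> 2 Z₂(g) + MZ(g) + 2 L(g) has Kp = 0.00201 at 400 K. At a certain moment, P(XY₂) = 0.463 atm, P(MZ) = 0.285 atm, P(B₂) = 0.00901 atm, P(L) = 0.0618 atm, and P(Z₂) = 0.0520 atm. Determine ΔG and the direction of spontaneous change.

ΔG = -3.48 kJ/mol; the forward reaction is spontaneous

Qp = P(Z₂)²·P(MZ)·P(L)² / (P(B₂)·P(XY₂)) = (0.0520)²·(0.285)·(0.0618)² / ((0.00901)·(0.463)) = 7.06×10⁻⁴
ΔG = RT ln(Qp/Kp) = (8.314 J mol⁻¹ K⁻¹)(400 K) × ln(7.06×10⁻⁴/0.00201)
   = (3.326 kJ/mol)(-1.046) = -3.48 kJ/mol
ΔG < 0, so the forward reaction is spontaneous (proceeds forward).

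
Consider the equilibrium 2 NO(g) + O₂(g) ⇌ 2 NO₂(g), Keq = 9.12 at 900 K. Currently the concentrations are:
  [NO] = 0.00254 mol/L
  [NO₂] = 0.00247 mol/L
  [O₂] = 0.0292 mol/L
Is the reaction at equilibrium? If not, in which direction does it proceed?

to the left

Q = [NO₂]² / ([NO]²·[O₂]) = (0.00247)² / ((0.00254)²·(0.0292)) = 32.4
Q = 32.4 > Keq = 9.12, so the reverse reaction proceeds.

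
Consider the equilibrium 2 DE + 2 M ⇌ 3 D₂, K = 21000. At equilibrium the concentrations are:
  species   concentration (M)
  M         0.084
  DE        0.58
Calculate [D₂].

[D₂] = 3.7 M

At equilibrium, K = [D₂]³ / ([DE]²·[M]²) = 21000.
([D₂])³ / ((0.58)²·(0.084)²) = 21000
[D₂]³ = 49.8 ⇒ [D₂] = 3.7 M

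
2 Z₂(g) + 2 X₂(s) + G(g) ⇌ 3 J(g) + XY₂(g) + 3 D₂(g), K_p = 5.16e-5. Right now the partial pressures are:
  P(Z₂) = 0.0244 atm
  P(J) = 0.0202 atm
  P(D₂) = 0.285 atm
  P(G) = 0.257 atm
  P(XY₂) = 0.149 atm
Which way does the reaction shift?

reverse (toward reactants)

(X₂ is a pure solid — omitted from Q_p.)
Q_p = P(J)³·P(XY₂)·P(D₂)³ / (P(Z₂)²·P(G)) = (0.0202)³·(0.149)·(0.285)³ / ((0.0244)²·(0.257)) = 1.86e-4
Q_p = 1.86e-4 > K_p = 5.16e-5, so the reverse reaction proceeds.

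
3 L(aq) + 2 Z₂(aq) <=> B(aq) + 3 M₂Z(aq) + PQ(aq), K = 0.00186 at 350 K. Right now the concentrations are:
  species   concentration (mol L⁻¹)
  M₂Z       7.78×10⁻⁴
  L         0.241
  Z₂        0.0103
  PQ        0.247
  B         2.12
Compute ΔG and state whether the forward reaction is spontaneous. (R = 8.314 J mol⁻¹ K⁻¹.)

Q = [B]·[M₂Z]³·[PQ] / ([L]³·[Z₂]²) = (2.12)·(7.78×10⁻⁴)³·(0.247) / ((0.241)³·(0.0103)²) = 1.66×10⁻⁴
ΔG = RT ln(Q/K) = (8.314 J mol⁻¹ K⁻¹)(350 K) × ln(1.66×10⁻⁴/0.00186)
   = (2.910 kJ/mol)(-2.416) = -7.03 kJ/mol
ΔG < 0, so the forward reaction is spontaneous (proceeds forward).

ΔG = -7.03 kJ/mol; the forward reaction is spontaneous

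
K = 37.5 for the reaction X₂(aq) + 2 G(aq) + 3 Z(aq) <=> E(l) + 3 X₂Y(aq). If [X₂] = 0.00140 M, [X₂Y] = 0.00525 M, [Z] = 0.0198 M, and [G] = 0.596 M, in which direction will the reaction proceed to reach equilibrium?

(E is a pure liquid — omitted from Q.)
Q = [X₂Y]³ / ([X₂]·[G]²·[Z]³) = (0.00525)³ / ((0.00140)·(0.596)²·(0.0198)³) = 37.5
Q = 37.5 = K, so the system is already at equilibrium.

at equilibrium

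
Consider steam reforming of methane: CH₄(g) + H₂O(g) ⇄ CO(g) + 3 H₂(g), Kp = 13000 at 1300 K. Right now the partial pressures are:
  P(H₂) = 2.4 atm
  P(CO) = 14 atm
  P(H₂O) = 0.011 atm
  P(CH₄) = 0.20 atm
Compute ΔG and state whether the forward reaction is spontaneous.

ΔG = 20.7 kJ/mol; the forward reaction is non-spontaneous

Qp = P(CO)·P(H₂)³ / (P(CH₄)·P(H₂O)) = (14)·(2.4)³ / ((0.20)·(0.011)) = 88000
ΔG = RT ln(Qp/Kp) = (8.314 J mol⁻¹ K⁻¹)(1300 K) × ln(88000/13000)
   = (10.81 kJ/mol)(1.912) = 20.7 kJ/mol
ΔG > 0, so the forward reaction is non-spontaneous (proceeds in reverse).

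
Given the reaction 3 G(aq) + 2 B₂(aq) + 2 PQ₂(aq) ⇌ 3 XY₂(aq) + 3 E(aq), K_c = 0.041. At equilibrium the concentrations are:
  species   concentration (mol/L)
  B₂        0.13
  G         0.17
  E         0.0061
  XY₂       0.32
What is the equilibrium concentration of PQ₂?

At equilibrium, K_c = [XY₂]³·[E]³ / ([G]³·[B₂]²·[PQ₂]²) = 0.041.
(0.32)³·(0.0061)³ / ((0.17)³·(0.13)²·([PQ₂])²) = 0.041
[PQ₂]² = 0.00218 ⇒ [PQ₂] = 0.047 mol/L

[PQ₂] = 0.047 mol/L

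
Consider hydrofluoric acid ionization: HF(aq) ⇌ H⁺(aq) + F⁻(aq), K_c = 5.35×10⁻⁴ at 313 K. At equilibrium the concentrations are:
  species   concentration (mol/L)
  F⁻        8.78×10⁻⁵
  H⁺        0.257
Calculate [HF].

At equilibrium, K_c = [H⁺]·[F⁻] / [HF] = 5.35×10⁻⁴.
(0.257)·(8.78×10⁻⁵) / ([HF]) = 5.35×10⁻⁴
[HF] = 0.0422 mol/L

[HF] = 0.0422 mol/L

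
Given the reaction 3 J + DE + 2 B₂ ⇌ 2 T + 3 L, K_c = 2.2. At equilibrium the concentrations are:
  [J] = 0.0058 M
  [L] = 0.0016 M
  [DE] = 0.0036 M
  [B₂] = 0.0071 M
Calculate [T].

At equilibrium, K_c = [T]²·[L]³ / ([J]³·[DE]·[B₂]²) = 2.2.
([T])²·(0.0016)³ / ((0.0058)³·(0.0036)·(0.0071)²) = 2.2
[T]² = 1.90e-5 ⇒ [T] = 0.0044 M

[T] = 0.0044 M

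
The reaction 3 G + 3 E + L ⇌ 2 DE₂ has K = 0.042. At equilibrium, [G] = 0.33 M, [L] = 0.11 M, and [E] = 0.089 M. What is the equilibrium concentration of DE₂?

At equilibrium, K = [DE₂]² / ([G]³·[E]³·[L]) = 0.042.
([DE₂])² / ((0.33)³·(0.089)³·(0.11)) = 0.042
[DE₂]² = 1.17e-7 ⇒ [DE₂] = 3.4e-4 M

[DE₂] = 3.4e-4 M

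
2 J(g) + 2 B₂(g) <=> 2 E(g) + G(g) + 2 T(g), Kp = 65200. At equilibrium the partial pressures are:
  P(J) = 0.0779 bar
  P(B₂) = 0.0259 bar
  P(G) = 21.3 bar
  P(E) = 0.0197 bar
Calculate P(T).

At equilibrium, Kp = P(E)²·P(G)·P(T)² / (P(J)²·P(B₂)²) = 65200.
(0.0197)²·(21.3)·(P(T))² / ((0.0779)²·(0.0259)²) = 65200
P(T)² = 32.1 ⇒ P(T) = 5.67 bar

P(T) = 5.67 bar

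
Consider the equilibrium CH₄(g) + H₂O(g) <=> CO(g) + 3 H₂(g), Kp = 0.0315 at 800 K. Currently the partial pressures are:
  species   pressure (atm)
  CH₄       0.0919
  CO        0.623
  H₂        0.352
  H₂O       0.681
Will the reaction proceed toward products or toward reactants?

Qp = P(CO)·P(H₂)³ / (P(CH₄)·P(H₂O)) = (0.623)·(0.352)³ / ((0.0919)·(0.681)) = 0.434
Qp = 0.434 > Kp = 0.0315, so the reverse reaction proceeds.

toward reactants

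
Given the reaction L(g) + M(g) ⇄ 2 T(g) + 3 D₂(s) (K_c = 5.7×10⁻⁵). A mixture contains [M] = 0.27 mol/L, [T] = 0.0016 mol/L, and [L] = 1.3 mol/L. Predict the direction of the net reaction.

to the right

(D₂ is a pure solid — omitted from Q_c.)
Q_c = [T]² / ([L]·[M]) = (0.0016)² / ((1.3)·(0.27)) = 7.3×10⁻⁶
Q_c = 7.3×10⁻⁶ < K_c = 5.7×10⁻⁵, so the forward reaction proceeds.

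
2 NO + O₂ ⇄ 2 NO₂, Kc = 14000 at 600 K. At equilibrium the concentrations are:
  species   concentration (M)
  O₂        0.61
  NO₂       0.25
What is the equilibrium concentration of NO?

[NO] = 0.0027 M

At equilibrium, Kc = [NO₂]² / ([NO]²·[O₂]) = 14000.
(0.25)² / (([NO])²·(0.61)) = 14000
[NO]² = 7.32e-6 ⇒ [NO] = 0.0027 M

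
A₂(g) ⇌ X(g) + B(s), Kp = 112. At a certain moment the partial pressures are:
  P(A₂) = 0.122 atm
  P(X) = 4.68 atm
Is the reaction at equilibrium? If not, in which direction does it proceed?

(B is a pure solid — omitted from Qp.)
Qp = P(X) / P(A₂) = (4.68) / (0.122) = 38.4
Qp = 38.4 < Kp = 112, so the forward reaction proceeds.

in the forward direction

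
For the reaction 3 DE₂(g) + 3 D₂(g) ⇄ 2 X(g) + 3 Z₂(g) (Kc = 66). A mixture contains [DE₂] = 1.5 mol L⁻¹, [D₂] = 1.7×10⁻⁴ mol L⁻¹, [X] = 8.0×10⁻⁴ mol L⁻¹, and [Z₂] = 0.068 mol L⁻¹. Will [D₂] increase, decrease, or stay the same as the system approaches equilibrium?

decrease

Qc = [X]²·[Z₂]³ / ([DE₂]³·[D₂]³) = (8.0×10⁻⁴)²·(0.068)³ / ((1.5)³·(1.7×10⁻⁴)³) = 12
Qc = 12 < Kc = 66: net forward reaction.
D₂ is a reactant, so it decreases.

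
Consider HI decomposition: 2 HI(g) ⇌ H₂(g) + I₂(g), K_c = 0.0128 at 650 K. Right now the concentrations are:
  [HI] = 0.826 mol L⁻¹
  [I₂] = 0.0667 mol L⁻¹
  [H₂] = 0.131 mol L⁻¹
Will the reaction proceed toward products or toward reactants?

Q_c = [H₂]·[I₂] / [HI]² = (0.131)·(0.0667) / (0.826)² = 0.0128
Q_c = 0.0128 = K_c, so the system is already at equilibrium.

neither direction; the system is at equilibrium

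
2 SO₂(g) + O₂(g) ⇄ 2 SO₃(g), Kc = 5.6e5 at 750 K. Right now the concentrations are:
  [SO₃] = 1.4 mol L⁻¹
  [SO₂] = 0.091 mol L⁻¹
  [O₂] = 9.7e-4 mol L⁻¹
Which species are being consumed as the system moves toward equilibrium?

SO₂, O₂ (reactants)

Qc = [SO₃]² / ([SO₂]²·[O₂]) = (1.4)² / ((0.091)²·(9.7e-4)) = 2.4e5
Qc = 2.4e5 < Kc = 5.6e5: net forward reaction.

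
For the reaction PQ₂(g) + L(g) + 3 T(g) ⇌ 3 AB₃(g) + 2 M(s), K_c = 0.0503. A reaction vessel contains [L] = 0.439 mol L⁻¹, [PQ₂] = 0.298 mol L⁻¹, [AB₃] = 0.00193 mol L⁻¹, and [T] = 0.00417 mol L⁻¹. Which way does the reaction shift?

to the left

(M is a pure solid — omitted from Q_c.)
Q_c = [AB₃]³ / ([PQ₂]·[L]·[T]³) = (0.00193)³ / ((0.298)·(0.439)·(0.00417)³) = 0.758
Q_c = 0.758 > K_c = 0.0503, so the reverse reaction proceeds.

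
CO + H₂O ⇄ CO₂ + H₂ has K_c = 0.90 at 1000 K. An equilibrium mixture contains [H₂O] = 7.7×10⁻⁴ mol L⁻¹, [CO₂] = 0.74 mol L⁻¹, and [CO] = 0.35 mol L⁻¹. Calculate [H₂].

[H₂] = 3.3×10⁻⁴ mol L⁻¹

At equilibrium, K_c = [CO₂]·[H₂] / ([CO]·[H₂O]) = 0.90.
(0.74)·([H₂]) / ((0.35)·(7.7×10⁻⁴)) = 0.90
[H₂] = 3.28×10⁻⁴ = 3.3×10⁻⁴ mol L⁻¹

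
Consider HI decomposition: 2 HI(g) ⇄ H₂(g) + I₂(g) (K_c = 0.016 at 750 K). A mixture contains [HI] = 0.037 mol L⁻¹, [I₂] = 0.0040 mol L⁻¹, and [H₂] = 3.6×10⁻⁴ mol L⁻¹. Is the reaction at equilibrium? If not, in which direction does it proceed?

in the forward direction

Q_c = [H₂]·[I₂] / [HI]² = (3.6×10⁻⁴)·(0.0040) / (0.037)² = 0.0011
Q_c = 0.0011 < K_c = 0.016, so the forward reaction proceeds.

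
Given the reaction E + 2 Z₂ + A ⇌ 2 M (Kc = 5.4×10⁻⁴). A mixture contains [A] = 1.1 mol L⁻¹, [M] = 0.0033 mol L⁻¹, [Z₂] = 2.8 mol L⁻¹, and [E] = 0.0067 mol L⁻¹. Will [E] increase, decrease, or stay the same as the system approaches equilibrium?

Qc = [M]² / ([E]·[Z₂]²·[A]) = (0.0033)² / ((0.0067)·(2.8)²·(1.1)) = 1.9×10⁻⁴
Qc = 1.9×10⁻⁴ < Kc = 5.4×10⁻⁴: net forward reaction.
E is a reactant, so it decreases.

decrease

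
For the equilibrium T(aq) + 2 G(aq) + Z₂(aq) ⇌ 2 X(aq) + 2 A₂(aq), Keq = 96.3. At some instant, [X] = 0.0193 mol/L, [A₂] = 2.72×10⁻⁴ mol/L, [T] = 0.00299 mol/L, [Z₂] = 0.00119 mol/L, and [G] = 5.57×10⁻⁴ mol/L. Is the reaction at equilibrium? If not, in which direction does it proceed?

in the forward direction

Q = [X]²·[A₂]² / ([T]·[G]²·[Z₂]) = (0.0193)²·(2.72×10⁻⁴)² / ((0.00299)·(5.57×10⁻⁴)²·(0.00119)) = 25.0
Q = 25.0 < Keq = 96.3, so the forward reaction proceeds.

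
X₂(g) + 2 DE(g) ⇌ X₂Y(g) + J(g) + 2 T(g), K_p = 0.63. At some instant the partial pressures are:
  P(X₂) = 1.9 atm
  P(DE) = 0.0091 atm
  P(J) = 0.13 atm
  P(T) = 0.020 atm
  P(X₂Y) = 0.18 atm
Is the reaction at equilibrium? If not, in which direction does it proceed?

toward products

Q_p = P(X₂Y)·P(J)·P(T)² / (P(X₂)·P(DE)²) = (0.18)·(0.13)·(0.020)² / ((1.9)·(0.0091)²) = 0.059
Q_p = 0.059 < K_p = 0.63, so the forward reaction proceeds.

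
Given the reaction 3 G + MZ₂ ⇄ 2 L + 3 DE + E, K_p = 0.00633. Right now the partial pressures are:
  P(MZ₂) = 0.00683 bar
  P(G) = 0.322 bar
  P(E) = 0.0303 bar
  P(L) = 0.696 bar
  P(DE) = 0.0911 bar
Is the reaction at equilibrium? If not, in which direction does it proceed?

Q_p = P(L)²·P(DE)³·P(E) / (P(G)³·P(MZ₂)) = (0.696)²·(0.0911)³·(0.0303) / ((0.322)³·(0.00683)) = 0.0487
Q_p = 0.0487 > K_p = 0.00633, so the reverse reaction proceeds.

to the left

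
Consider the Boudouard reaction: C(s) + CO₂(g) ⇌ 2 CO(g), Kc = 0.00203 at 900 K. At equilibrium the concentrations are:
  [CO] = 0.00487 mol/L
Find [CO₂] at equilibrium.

[CO₂] = 0.0117 mol/L

(C is a pure solid — omitted from Kc.)
At equilibrium, Kc = [CO]² / [CO₂] = 0.00203.
(0.00487)² / ([CO₂]) = 0.00203
[CO₂] = 0.0117 mol/L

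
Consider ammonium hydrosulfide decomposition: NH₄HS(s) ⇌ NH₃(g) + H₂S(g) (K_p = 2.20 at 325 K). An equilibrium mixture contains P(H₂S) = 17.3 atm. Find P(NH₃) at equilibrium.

P(NH₃) = 0.127 atm

(NH₄HS is a pure solid — omitted from K_p.)
At equilibrium, K_p = P(NH₃)·P(H₂S) = 2.20.
(P(NH₃))·(17.3) = 2.20
P(NH₃) = 0.127 atm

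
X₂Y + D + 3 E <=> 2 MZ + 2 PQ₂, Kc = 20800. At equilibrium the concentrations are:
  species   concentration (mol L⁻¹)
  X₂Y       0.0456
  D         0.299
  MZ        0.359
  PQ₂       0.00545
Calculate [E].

At equilibrium, Kc = [MZ]²·[PQ₂]² / ([X₂Y]·[D]·[E]³) = 20800.
(0.359)²·(0.00545)² / ((0.0456)·(0.299)·([E])³) = 20800
[E]³ = 1.35×10⁻⁸ ⇒ [E] = 0.00238 mol L⁻¹

[E] = 0.00238 mol L⁻¹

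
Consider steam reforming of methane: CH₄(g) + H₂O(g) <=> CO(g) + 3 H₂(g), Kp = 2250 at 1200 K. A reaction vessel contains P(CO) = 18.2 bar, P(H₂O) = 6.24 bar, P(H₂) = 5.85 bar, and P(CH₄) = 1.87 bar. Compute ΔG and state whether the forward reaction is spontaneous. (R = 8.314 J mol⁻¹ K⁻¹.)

Qp = P(CO)·P(H₂)³ / (P(CH₄)·P(H₂O)) = (18.2)·(5.85)³ / ((1.87)·(6.24)) = 312
ΔG = RT ln(Qp/Kp) = (8.314 J mol⁻¹ K⁻¹)(1200 K) × ln(312/2250)
   = (9.977 kJ/mol)(-1.976) = -19.7 kJ/mol
ΔG < 0, so the forward reaction is spontaneous (proceeds forward).

ΔG = -19.7 kJ/mol; the forward reaction is spontaneous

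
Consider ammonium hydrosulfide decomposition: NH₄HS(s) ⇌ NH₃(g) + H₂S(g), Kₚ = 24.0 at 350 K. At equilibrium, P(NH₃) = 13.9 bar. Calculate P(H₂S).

P(H₂S) = 1.73 bar

(NH₄HS is a pure solid — omitted from Kₚ.)
At equilibrium, Kₚ = P(NH₃)·P(H₂S) = 24.0.
(13.9)·(P(H₂S)) = 24.0
P(H₂S) = 1.73 bar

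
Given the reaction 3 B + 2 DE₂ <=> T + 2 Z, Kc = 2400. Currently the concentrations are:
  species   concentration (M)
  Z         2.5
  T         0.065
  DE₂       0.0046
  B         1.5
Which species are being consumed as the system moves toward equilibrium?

Qc = [T]·[Z]² / ([B]³·[DE₂]²) = (0.065)·(2.5)² / ((1.5)³·(0.0046)²) = 5700
Qc = 5700 > Kc = 2400: net reverse reaction.

T, Z (products)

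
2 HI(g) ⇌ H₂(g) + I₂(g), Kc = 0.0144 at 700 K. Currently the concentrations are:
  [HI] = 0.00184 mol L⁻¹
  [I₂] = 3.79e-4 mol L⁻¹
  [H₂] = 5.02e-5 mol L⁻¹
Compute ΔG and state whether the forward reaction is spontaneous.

ΔG = -5.48 kJ/mol; the forward reaction is spontaneous

Qc = [H₂]·[I₂] / [HI]² = (5.02e-5)·(3.79e-4) / (0.00184)² = 0.00562
ΔG = RT ln(Qc/Kc) = (8.314 J mol⁻¹ K⁻¹)(700 K) × ln(0.00562/0.0144)
   = (5.820 kJ/mol)(-0.9409) = -5.48 kJ/mol
ΔG < 0, so the forward reaction is spontaneous (proceeds forward).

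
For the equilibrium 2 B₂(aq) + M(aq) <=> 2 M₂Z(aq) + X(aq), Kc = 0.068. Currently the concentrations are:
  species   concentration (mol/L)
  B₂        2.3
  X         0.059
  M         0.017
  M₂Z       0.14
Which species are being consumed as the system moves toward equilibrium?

B₂, M (reactants)

Qc = [M₂Z]²·[X] / ([B₂]²·[M]) = (0.14)²·(0.059) / ((2.3)²·(0.017)) = 0.013
Qc = 0.013 < Kc = 0.068: net forward reaction.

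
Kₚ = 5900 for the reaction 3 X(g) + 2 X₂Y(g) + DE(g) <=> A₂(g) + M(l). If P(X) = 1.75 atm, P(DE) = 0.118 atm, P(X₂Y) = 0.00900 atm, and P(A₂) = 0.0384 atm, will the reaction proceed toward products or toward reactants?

to the right

(M is a pure liquid — omitted from Qₚ.)
Qₚ = P(A₂) / (P(X)³·P(X₂Y)²·P(DE)) = (0.0384) / ((1.75)³·(0.00900)²·(0.118)) = 750
Qₚ = 750 < Kₚ = 5900, so the forward reaction proceeds.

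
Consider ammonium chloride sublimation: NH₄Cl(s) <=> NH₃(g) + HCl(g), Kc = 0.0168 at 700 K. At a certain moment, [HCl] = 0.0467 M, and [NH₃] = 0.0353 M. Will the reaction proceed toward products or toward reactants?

(NH₄Cl is a pure solid — omitted from Qc.)
Qc = [NH₃]·[HCl] = (0.0353)·(0.0467) = 0.00165
Qc = 0.00165 < Kc = 0.0168, so the forward reaction proceeds.

toward products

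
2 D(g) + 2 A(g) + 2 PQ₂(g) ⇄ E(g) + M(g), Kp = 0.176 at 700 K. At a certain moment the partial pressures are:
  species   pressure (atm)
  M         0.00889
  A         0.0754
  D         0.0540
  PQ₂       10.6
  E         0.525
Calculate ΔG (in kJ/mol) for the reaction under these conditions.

ΔG = 15.5 kJ/mol

Qp = P(E)·P(M) / (P(D)²·P(A)²·P(PQ₂)²) = (0.525)·(0.00889) / ((0.0540)²·(0.0754)²·(10.6)²) = 2.51
ΔG = RT ln(Qp/Kp) = (8.314 J mol⁻¹ K⁻¹)(700 K) × ln(2.51/0.176)
   = (5.820 kJ/mol)(2.658) = 15.5 kJ/mol
ΔG > 0, so the forward reaction is non-spontaneous (proceeds in reverse).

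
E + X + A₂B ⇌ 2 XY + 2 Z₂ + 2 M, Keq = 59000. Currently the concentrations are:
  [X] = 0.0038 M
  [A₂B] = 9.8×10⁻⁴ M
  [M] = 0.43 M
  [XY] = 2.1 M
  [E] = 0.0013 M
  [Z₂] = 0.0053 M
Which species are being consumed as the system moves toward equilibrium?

E, X, A₂B (reactants)

Q = [XY]²·[Z₂]²·[M]² / ([E]·[X]·[A₂B]) = (2.1)²·(0.0053)²·(0.43)² / ((0.0013)·(0.0038)·(9.8×10⁻⁴)) = 4700
Q = 4700 < Keq = 59000: net forward reaction.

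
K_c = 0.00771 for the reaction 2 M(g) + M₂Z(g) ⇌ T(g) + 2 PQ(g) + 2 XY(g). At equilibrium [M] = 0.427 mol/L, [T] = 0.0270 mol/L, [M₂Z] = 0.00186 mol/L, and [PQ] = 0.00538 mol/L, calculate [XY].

At equilibrium, K_c = [T]·[PQ]²·[XY]² / ([M]²·[M₂Z]) = 0.00771.
(0.0270)·(0.00538)²·([XY])² / ((0.427)²·(0.00186)) = 0.00771
[XY]² = 3.35 ⇒ [XY] = 1.83 mol/L

[XY] = 1.83 mol/L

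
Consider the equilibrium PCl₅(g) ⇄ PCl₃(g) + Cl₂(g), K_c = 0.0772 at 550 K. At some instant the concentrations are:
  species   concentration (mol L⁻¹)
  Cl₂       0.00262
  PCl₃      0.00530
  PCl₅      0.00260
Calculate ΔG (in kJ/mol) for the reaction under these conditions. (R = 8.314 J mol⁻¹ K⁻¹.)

Q_c = [PCl₃]·[Cl₂] / [PCl₅] = (0.00530)·(0.00262) / (0.00260) = 0.00534
ΔG = RT ln(Q_c/K_c) = (8.314 J mol⁻¹ K⁻¹)(550 K) × ln(0.00534/0.0772)
   = (4.573 kJ/mol)(-2.671) = -12.2 kJ/mol
ΔG < 0, so the forward reaction is spontaneous (proceeds forward).

ΔG = -12.2 kJ/mol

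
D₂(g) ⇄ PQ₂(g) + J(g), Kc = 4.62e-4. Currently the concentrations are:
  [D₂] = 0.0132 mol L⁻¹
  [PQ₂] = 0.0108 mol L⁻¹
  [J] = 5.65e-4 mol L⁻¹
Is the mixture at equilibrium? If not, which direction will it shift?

Qc = [PQ₂]·[J] / [D₂] = (0.0108)·(5.65e-4) / (0.0132) = 4.62e-4
Qc = 4.62e-4 = Kc; the system is at equilibrium.

yes, at equilibrium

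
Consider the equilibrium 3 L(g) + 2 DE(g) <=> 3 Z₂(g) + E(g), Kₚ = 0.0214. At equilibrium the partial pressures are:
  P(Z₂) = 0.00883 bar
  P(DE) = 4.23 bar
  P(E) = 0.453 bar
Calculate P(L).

At equilibrium, Kₚ = P(Z₂)³·P(E) / (P(L)³·P(DE)²) = 0.0214.
(0.00883)³·(0.453) / ((P(L))³·(4.23)²) = 0.0214
P(L)³ = 8.14×10⁻⁷ ⇒ P(L) = 0.00934 bar

P(L) = 0.00934 bar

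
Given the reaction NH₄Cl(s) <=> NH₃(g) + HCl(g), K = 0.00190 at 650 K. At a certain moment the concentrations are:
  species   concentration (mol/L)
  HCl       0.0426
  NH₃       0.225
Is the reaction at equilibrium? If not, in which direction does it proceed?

(NH₄Cl is a pure solid — omitted from Q.)
Q = [NH₃]·[HCl] = (0.225)·(0.0426) = 0.00958
Q = 0.00958 > K = 0.00190, so the reverse reaction proceeds.

to the left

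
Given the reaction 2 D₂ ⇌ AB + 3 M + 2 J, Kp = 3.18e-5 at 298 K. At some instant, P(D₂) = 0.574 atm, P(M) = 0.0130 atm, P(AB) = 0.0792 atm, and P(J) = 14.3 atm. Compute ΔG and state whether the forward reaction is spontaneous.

Qp = P(AB)·P(M)³·P(J)² / P(D₂)² = (0.0792)·(0.0130)³·(14.3)² / (0.574)² = 1.08e-4
ΔG = RT ln(Qp/Kp) = (8.314 J mol⁻¹ K⁻¹)(298 K) × ln(1.08e-4/3.18e-5)
   = (2.478 kJ/mol)(1.223) = 3.03 kJ/mol
ΔG > 0, so the forward reaction is non-spontaneous (proceeds in reverse).

ΔG = 3.03 kJ/mol; the forward reaction is non-spontaneous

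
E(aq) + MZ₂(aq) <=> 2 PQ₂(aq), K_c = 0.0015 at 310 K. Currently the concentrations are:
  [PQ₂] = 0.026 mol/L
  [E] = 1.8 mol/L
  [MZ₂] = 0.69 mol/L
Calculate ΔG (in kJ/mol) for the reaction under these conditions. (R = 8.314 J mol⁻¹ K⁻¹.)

Q_c = [PQ₂]² / ([E]·[MZ₂]) = (0.026)² / ((1.8)·(0.69)) = 5.44×10⁻⁴
ΔG = RT ln(Q_c/K_c) = (8.314 J mol⁻¹ K⁻¹)(310 K) × ln(5.44×10⁻⁴/0.0015)
   = (2.577 kJ/mol)(-1.014) = -2.61 kJ/mol
ΔG < 0, so the forward reaction is spontaneous (proceeds forward).

ΔG = -2.61 kJ/mol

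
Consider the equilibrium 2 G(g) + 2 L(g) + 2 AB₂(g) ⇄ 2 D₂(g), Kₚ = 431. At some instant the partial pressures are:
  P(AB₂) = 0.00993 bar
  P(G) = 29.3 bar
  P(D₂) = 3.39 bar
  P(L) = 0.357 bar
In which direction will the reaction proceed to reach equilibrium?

reverse (toward reactants)

Qₚ = P(D₂)² / (P(G)²·P(L)²·P(AB₂)²) = (3.39)² / ((29.3)²·(0.357)²·(0.00993)²) = 1070
Qₚ = 1070 > Kₚ = 431, so the reverse reaction proceeds.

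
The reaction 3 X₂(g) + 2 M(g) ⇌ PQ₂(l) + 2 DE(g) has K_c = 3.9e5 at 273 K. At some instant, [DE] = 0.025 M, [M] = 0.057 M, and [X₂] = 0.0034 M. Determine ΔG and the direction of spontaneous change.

(PQ₂ is a pure liquid — omitted from Q_c.)
Q_c = [DE]² / ([X₂]³·[M]²) = (0.025)² / ((0.0034)³·(0.057)²) = 4.89e6
ΔG = RT ln(Q_c/K_c) = (8.314 J mol⁻¹ K⁻¹)(273 K) × ln(4.89e6/3.9e5)
   = (2.270 kJ/mol)(2.529) = 5.74 kJ/mol
ΔG > 0, so the forward reaction is non-spontaneous (proceeds in reverse).

ΔG = 5.74 kJ/mol; the forward reaction is non-spontaneous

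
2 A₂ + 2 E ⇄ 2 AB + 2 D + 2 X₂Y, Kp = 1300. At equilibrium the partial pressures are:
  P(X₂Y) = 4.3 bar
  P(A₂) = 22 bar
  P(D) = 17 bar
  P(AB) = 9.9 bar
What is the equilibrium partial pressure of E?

At equilibrium, Kp = P(AB)²·P(D)²·P(X₂Y)² / (P(A₂)²·P(E)²) = 1300.
(9.9)²·(17)²·(4.3)² / ((22)²·(P(E))²) = 1300
P(E)² = 0.832 ⇒ P(E) = 0.91 bar

P(E) = 0.91 bar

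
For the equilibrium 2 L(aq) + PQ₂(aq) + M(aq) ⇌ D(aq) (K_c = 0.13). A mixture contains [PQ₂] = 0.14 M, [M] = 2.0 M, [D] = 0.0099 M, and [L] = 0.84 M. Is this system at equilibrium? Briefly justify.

Q_c = [D] / ([L]²·[PQ₂]·[M]) = (0.0099) / ((0.84)²·(0.14)·(2.0)) = 0.050
Q_c = 0.050 < K_c = 0.13: net forward reaction.

no; Q < K, reaction proceeds forward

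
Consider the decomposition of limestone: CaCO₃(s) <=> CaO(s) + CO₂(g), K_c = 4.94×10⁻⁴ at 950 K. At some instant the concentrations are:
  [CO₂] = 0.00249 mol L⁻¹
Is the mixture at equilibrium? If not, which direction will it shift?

(CaCO₃, CaO are pure solids — omitted from Q_c.)
Q_c = [CO₂] = 0.00249
Q_c = 0.00249 > K_c = 4.94×10⁻⁴: net reverse reaction.

no; Q > K, reaction proceeds in reverse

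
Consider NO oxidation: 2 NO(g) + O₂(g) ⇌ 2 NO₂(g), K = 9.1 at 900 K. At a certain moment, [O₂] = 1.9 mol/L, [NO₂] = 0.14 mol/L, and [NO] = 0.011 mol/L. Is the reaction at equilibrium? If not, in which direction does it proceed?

Q = [NO₂]² / ([NO]²·[O₂]) = (0.14)² / ((0.011)²·(1.9)) = 85
Q = 85 > K = 9.1, so the reverse reaction proceeds.

to the left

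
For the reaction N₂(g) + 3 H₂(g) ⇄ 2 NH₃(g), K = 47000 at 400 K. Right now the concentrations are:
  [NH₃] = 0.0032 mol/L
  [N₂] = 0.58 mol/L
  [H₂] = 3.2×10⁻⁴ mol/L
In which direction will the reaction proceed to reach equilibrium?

reverse (toward reactants)

Q = [NH₃]² / ([N₂]·[H₂]³) = (0.0032)² / ((0.58)·(3.2×10⁻⁴)³) = 5.4×10⁵
Q = 5.4×10⁵ > K = 47000, so the reverse reaction proceeds.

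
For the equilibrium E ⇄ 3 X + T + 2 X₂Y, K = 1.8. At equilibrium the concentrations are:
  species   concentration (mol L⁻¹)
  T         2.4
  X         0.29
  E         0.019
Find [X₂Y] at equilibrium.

[X₂Y] = 0.76 mol L⁻¹

At equilibrium, K = [X]³·[T]·[X₂Y]² / [E] = 1.8.
(0.29)³·(2.4)·([X₂Y])² / (0.019) = 1.8
[X₂Y]² = 0.584 ⇒ [X₂Y] = 0.76 mol L⁻¹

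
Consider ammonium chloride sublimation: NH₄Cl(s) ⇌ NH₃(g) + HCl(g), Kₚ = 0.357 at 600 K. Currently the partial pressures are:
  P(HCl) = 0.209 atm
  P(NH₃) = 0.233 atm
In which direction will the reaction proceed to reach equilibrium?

forward (toward products)

(NH₄Cl is a pure solid — omitted from Qₚ.)
Qₚ = P(NH₃)·P(HCl) = (0.233)·(0.209) = 0.0487
Qₚ = 0.0487 < Kₚ = 0.357, so the forward reaction proceeds.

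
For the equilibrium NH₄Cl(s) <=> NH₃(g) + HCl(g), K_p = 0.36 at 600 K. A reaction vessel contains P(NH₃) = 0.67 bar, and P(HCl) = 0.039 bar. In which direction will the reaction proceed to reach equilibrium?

forward (toward products)

(NH₄Cl is a pure solid — omitted from Q_p.)
Q_p = P(NH₃)·P(HCl) = (0.67)·(0.039) = 0.026
Q_p = 0.026 < K_p = 0.36, so the forward reaction proceeds.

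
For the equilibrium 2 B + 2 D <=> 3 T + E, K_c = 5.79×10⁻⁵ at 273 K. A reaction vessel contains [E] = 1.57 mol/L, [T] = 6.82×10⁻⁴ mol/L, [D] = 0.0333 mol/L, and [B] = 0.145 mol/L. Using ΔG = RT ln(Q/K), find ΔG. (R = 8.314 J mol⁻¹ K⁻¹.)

Q_c = [T]³·[E] / ([B]²·[D]²) = (6.82×10⁻⁴)³·(1.57) / ((0.145)²·(0.0333)²) = 2.14×10⁻⁵
ΔG = RT ln(Q_c/K_c) = (8.314 J mol⁻¹ K⁻¹)(273 K) × ln(2.14×10⁻⁵/5.79×10⁻⁵)
   = (2.270 kJ/mol)(-0.9953) = -2.26 kJ/mol
ΔG < 0, so the forward reaction is spontaneous (proceeds forward).

ΔG = -2.26 kJ/mol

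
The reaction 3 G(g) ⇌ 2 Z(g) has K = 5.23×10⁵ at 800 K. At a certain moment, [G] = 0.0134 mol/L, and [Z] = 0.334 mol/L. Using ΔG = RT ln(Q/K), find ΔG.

ΔG = -16.1 kJ/mol

Q = [Z]² / [G]³ = (0.334)² / (0.0134)³ = 46400
ΔG = RT ln(Q/K) = (8.314 J mol⁻¹ K⁻¹)(800 K) × ln(46400/5.23×10⁵)
   = (6.651 kJ/mol)(-2.422) = -16.1 kJ/mol
ΔG < 0, so the forward reaction is spontaneous (proceeds forward).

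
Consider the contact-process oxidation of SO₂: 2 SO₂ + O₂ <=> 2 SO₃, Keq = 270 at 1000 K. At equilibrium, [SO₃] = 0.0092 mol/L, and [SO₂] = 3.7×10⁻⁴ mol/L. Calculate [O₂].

[O₂] = 2.3 mol/L

At equilibrium, Keq = [SO₃]² / ([SO₂]²·[O₂]) = 270.
(0.0092)² / ((3.7×10⁻⁴)²·([O₂])) = 270
[O₂] = 2.29 = 2.3 mol/L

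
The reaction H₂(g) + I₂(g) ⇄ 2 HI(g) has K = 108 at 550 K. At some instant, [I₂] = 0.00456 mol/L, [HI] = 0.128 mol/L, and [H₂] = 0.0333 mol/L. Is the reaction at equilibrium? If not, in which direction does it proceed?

Q = [HI]² / ([H₂]·[I₂]) = (0.128)² / ((0.0333)·(0.00456)) = 108
Q = 108 = K, so the system is already at equilibrium.

at equilibrium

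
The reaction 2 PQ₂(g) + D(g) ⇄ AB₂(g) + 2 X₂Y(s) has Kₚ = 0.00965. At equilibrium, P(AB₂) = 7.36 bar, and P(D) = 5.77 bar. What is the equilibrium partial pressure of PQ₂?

P(PQ₂) = 11.5 bar

(X₂Y is a pure solid — omitted from Kₚ.)
At equilibrium, Kₚ = P(AB₂) / (P(PQ₂)²·P(D)) = 0.00965.
(7.36) / ((P(PQ₂))²·(5.77)) = 0.00965
P(PQ₂)² = 132 ⇒ P(PQ₂) = 11.5 bar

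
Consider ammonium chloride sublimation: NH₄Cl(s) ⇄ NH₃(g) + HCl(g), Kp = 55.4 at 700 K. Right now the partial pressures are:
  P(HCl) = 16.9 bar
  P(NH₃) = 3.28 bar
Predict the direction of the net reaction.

neither direction; the system is at equilibrium

(NH₄Cl is a pure solid — omitted from Qp.)
Qp = P(NH₃)·P(HCl) = (3.28)·(16.9) = 55.4
Qp = 55.4 = Kp, so the system is already at equilibrium.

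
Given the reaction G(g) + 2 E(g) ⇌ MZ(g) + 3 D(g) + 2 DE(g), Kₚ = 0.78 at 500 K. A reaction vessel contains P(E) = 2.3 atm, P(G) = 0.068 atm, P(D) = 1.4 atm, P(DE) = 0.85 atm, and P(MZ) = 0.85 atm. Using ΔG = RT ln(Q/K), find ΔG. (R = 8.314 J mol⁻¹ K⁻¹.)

Qₚ = P(MZ)·P(D)³·P(DE)² / (P(G)·P(E)²) = (0.85)·(1.4)³·(0.85)² / ((0.068)·(2.3)²) = 4.68
ΔG = RT ln(Qₚ/Kₚ) = (8.314 J mol⁻¹ K⁻¹)(500 K) × ln(4.68/0.78)
   = (4.157 kJ/mol)(1.792) = 7.45 kJ/mol
ΔG > 0, so the forward reaction is non-spontaneous (proceeds in reverse).

ΔG = 7.45 kJ/mol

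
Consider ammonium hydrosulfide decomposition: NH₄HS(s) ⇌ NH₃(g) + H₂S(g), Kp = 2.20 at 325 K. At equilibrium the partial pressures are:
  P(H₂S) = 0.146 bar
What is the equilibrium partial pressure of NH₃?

P(NH₃) = 15.1 bar

(NH₄HS is a pure solid — omitted from Kp.)
At equilibrium, Kp = P(NH₃)·P(H₂S) = 2.20.
(P(NH₃))·(0.146) = 2.20
P(NH₃) = 15.1 bar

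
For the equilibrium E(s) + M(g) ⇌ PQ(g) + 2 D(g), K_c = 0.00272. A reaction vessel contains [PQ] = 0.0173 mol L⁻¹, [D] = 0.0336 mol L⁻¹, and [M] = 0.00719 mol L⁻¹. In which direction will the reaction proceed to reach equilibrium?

(E is a pure solid — omitted from Q_c.)
Q_c = [PQ]·[D]² / [M] = (0.0173)·(0.0336)² / (0.00719) = 0.00272
Q_c = 0.00272 = K_c, so the system is already at equilibrium.

no net change (already at equilibrium)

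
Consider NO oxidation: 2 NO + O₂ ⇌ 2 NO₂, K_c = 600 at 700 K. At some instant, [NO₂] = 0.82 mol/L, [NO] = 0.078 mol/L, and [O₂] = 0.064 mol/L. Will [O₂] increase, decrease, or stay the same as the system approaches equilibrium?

Q_c = [NO₂]² / ([NO]²·[O₂]) = (0.82)² / ((0.078)²·(0.064)) = 1700
Q_c = 1700 > K_c = 600: net reverse reaction.
O₂ is a reactant, so it increases.

increase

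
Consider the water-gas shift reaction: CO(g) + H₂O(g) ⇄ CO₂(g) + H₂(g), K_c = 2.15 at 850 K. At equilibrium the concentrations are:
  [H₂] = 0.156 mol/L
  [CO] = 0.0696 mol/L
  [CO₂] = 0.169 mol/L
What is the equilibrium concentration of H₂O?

At equilibrium, K_c = [CO₂]·[H₂] / ([CO]·[H₂O]) = 2.15.
(0.169)·(0.156) / ((0.0696)·([H₂O])) = 2.15
[H₂O] = 0.176 mol/L

[H₂O] = 0.176 mol/L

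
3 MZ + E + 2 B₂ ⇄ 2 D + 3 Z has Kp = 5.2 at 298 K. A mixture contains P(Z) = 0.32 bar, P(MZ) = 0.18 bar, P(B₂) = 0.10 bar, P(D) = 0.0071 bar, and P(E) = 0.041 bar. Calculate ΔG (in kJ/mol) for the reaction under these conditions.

Qp = P(D)²·P(Z)³ / (P(MZ)³·P(E)·P(B₂)²) = (0.0071)²·(0.32)³ / ((0.18)³·(0.041)·(0.10)²) = 0.691
ΔG = RT ln(Qp/Kp) = (8.314 J mol⁻¹ K⁻¹)(298 K) × ln(0.691/5.2)
   = (2.478 kJ/mol)(-2.018) = -5.00 kJ/mol
ΔG < 0, so the forward reaction is spontaneous (proceeds forward).

ΔG = -5.00 kJ/mol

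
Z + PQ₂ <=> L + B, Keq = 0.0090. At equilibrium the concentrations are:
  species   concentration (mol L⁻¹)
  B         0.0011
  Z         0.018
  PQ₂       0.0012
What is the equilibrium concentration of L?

At equilibrium, Keq = [L]·[B] / ([Z]·[PQ₂]) = 0.0090.
([L])·(0.0011) / ((0.018)·(0.0012)) = 0.0090
[L] = 1.77×10⁻⁴ = 1.8×10⁻⁴ mol L⁻¹

[L] = 1.8×10⁻⁴ mol L⁻¹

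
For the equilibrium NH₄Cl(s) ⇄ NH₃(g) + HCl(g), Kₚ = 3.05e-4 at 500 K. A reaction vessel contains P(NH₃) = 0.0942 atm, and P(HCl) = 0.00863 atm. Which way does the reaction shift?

(NH₄Cl is a pure solid — omitted from Qₚ.)
Qₚ = P(NH₃)·P(HCl) = (0.0942)·(0.00863) = 8.13e-4
Qₚ = 8.13e-4 > Kₚ = 3.05e-4, so the reverse reaction proceeds.

toward reactants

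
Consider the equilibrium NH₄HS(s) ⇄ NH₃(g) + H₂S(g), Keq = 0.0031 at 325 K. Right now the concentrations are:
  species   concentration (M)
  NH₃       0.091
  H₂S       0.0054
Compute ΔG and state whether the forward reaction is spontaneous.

(NH₄HS is a pure solid — omitted from Q.)
Q = [NH₃]·[H₂S] = (0.091)·(0.0054) = 4.91×10⁻⁴
ΔG = RT ln(Q/Keq) = (8.314 J mol⁻¹ K⁻¹)(325 K) × ln(4.91×10⁻⁴/0.0031)
   = (2.702 kJ/mol)(-1.843) = -4.98 kJ/mol
ΔG < 0, so the forward reaction is spontaneous (proceeds forward).

ΔG = -4.98 kJ/mol; the forward reaction is spontaneous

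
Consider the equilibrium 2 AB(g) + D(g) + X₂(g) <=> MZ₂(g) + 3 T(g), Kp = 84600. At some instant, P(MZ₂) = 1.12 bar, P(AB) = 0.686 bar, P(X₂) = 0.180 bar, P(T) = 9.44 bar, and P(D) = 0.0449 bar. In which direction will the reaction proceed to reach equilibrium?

Qp = P(MZ₂)·P(T)³ / (P(AB)²·P(D)·P(X₂)) = (1.12)·(9.44)³ / ((0.686)²·(0.0449)·(0.180)) = 2.48×10⁵
Qp = 2.48×10⁵ > Kp = 84600, so the reverse reaction proceeds.

to the left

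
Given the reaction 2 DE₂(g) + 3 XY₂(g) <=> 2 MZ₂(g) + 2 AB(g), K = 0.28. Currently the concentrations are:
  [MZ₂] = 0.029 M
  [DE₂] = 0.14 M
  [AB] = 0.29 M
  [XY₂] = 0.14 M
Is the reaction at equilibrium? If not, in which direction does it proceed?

Q = [MZ₂]²·[AB]² / ([DE₂]²·[XY₂]³) = (0.029)²·(0.29)² / ((0.14)²·(0.14)³) = 1.3
Q = 1.3 > K = 0.28, so the reverse reaction proceeds.

in the reverse direction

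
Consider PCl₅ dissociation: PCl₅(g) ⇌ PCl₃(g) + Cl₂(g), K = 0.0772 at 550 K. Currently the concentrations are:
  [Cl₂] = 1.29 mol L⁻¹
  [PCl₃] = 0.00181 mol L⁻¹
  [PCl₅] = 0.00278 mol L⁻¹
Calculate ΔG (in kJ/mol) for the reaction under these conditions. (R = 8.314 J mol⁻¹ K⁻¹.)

ΔG = 10.9 kJ/mol

Q = [PCl₃]·[Cl₂] / [PCl₅] = (0.00181)·(1.29) / (0.00278) = 0.840
ΔG = RT ln(Q/K) = (8.314 J mol⁻¹ K⁻¹)(550 K) × ln(0.840/0.0772)
   = (4.573 kJ/mol)(2.387) = 10.9 kJ/mol
ΔG > 0, so the forward reaction is non-spontaneous (proceeds in reverse).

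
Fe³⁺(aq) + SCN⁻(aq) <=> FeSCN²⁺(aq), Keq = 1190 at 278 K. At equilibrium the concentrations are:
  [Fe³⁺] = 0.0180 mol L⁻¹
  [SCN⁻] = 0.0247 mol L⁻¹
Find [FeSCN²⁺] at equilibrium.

[FeSCN²⁺] = 0.529 mol L⁻¹

At equilibrium, Keq = [FeSCN²⁺] / ([Fe³⁺]·[SCN⁻]) = 1190.
([FeSCN²⁺]) / ((0.0180)·(0.0247)) = 1190
[FeSCN²⁺] = 0.529 mol L⁻¹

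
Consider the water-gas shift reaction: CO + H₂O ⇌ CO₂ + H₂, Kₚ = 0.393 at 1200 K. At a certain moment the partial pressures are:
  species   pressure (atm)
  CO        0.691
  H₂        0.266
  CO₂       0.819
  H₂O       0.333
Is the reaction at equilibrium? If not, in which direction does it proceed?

to the left

Qₚ = P(CO₂)·P(H₂) / (P(CO)·P(H₂O)) = (0.819)·(0.266) / ((0.691)·(0.333)) = 0.947
Qₚ = 0.947 > Kₚ = 0.393, so the reverse reaction proceeds.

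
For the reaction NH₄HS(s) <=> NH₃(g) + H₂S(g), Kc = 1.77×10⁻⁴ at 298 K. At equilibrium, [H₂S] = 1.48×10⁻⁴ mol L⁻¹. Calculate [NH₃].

(NH₄HS is a pure solid — omitted from Kc.)
At equilibrium, Kc = [NH₃]·[H₂S] = 1.77×10⁻⁴.
([NH₃])·(1.48×10⁻⁴) = 1.77×10⁻⁴
[NH₃] = 1.20 mol L⁻¹

[NH₃] = 1.20 mol L⁻¹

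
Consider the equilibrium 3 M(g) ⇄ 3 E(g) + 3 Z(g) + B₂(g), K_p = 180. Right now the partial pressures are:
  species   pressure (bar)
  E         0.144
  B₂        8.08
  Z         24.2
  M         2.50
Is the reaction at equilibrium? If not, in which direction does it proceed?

Q_p = P(E)³·P(Z)³·P(B₂) / P(M)³ = (0.144)³·(24.2)³·(8.08) / (2.50)³ = 21.9
Q_p = 21.9 < K_p = 180, so the forward reaction proceeds.

to the right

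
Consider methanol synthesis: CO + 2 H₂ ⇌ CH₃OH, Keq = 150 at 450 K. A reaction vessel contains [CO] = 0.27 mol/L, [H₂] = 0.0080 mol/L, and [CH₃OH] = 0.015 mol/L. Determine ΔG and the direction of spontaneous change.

Q = [CH₃OH] / ([CO]·[H₂]²) = (0.015) / ((0.27)·(0.0080)²) = 868
ΔG = RT ln(Q/Keq) = (8.314 J mol⁻¹ K⁻¹)(450 K) × ln(868/150)
   = (3.741 kJ/mol)(1.756) = 6.57 kJ/mol
ΔG > 0, so the forward reaction is non-spontaneous (proceeds in reverse).

ΔG = 6.57 kJ/mol; the forward reaction is non-spontaneous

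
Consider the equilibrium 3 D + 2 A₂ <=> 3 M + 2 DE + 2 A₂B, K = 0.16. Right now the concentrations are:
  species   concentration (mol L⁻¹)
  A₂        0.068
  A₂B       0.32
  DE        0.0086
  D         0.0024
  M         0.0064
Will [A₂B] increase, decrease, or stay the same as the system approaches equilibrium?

Q = [M]³·[DE]²·[A₂B]² / ([D]³·[A₂]²) = (0.0064)³·(0.0086)²·(0.32)² / ((0.0024)³·(0.068)²) = 0.031
Q = 0.031 < K = 0.16: net forward reaction.
A₂B is a product, so it increases.

increase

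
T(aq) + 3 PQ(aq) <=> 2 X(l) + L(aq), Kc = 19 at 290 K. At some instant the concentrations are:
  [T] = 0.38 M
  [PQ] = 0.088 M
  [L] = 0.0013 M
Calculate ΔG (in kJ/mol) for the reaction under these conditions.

ΔG = -3.21 kJ/mol

(X is a pure liquid — omitted from Qc.)
Qc = [L] / ([T]·[PQ]³) = (0.0013) / ((0.38)·(0.088)³) = 5.02
ΔG = RT ln(Qc/Kc) = (8.314 J mol⁻¹ K⁻¹)(290 K) × ln(5.02/19)
   = (2.411 kJ/mol)(-1.331) = -3.21 kJ/mol
ΔG < 0, so the forward reaction is spontaneous (proceeds forward).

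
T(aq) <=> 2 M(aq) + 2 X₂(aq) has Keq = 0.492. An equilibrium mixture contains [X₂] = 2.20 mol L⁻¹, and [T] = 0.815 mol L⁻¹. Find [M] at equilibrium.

[M] = 0.288 mol L⁻¹

At equilibrium, Keq = [M]²·[X₂]² / [T] = 0.492.
([M])²·(2.20)² / (0.815) = 0.492
[M]² = 0.0828 ⇒ [M] = 0.288 mol L⁻¹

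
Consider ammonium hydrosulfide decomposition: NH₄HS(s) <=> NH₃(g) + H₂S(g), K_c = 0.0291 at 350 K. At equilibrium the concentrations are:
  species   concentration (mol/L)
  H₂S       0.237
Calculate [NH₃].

(NH₄HS is a pure solid — omitted from K_c.)
At equilibrium, K_c = [NH₃]·[H₂S] = 0.0291.
([NH₃])·(0.237) = 0.0291
[NH₃] = 0.123 mol/L

[NH₃] = 0.123 mol/L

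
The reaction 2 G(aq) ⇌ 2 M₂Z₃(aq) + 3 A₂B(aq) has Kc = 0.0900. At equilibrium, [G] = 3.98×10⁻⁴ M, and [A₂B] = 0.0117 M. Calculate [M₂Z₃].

[M₂Z₃] = 0.0943 M

At equilibrium, Kc = [M₂Z₃]²·[A₂B]³ / [G]² = 0.0900.
([M₂Z₃])²·(0.0117)³ / (3.98×10⁻⁴)² = 0.0900
[M₂Z₃]² = 0.00890 ⇒ [M₂Z₃] = 0.0943 M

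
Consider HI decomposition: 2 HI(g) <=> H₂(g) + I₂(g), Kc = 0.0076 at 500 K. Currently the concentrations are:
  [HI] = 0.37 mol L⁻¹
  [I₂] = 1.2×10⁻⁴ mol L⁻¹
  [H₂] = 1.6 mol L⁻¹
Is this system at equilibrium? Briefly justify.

no; Q < K, reaction proceeds forward

Qc = [H₂]·[I₂] / [HI]² = (1.6)·(1.2×10⁻⁴) / (0.37)² = 0.0014
Qc = 0.0014 < Kc = 0.0076: net forward reaction.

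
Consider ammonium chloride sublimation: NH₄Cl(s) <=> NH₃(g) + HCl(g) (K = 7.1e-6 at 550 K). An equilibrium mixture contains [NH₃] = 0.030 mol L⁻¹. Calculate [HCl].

[HCl] = 2.4e-4 mol L⁻¹

(NH₄Cl is a pure solid — omitted from K.)
At equilibrium, K = [NH₃]·[HCl] = 7.1e-6.
(0.030)·([HCl]) = 7.1e-6
[HCl] = 2.37e-4 = 2.4e-4 mol L⁻¹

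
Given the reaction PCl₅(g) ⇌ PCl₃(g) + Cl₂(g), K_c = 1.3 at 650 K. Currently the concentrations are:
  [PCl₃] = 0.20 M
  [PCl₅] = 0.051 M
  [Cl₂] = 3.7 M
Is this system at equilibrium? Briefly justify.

no; Q > K, reaction proceeds in reverse

Q_c = [PCl₃]·[Cl₂] / [PCl₅] = (0.20)·(3.7) / (0.051) = 15
Q_c = 15 > K_c = 1.3: net reverse reaction.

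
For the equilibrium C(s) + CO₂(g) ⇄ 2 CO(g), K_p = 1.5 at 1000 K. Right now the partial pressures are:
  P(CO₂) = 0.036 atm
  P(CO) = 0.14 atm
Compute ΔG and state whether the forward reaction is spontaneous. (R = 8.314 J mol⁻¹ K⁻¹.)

(C is a pure solid — omitted from Q_p.)
Q_p = P(CO)² / P(CO₂) = (0.14)² / (0.036) = 0.544
ΔG = RT ln(Q_p/K_p) = (8.314 J mol⁻¹ K⁻¹)(1000 K) × ln(0.544/1.5)
   = (8.314 kJ/mol)(-1.014) = -8.43 kJ/mol
ΔG < 0, so the forward reaction is spontaneous (proceeds forward).

ΔG = -8.43 kJ/mol; the forward reaction is spontaneous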